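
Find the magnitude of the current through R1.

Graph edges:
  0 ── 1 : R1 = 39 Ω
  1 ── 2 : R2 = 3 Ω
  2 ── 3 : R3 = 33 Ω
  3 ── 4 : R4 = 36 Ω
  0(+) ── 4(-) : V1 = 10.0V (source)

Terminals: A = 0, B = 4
Nodal analysis, taking node 4 as the 0 V reference.
Source V1 fixes V_0 = 10 V.
KCL at each unknown node (sum of currents leaving = 0; resistances in Ω):
  Node 1: (V_1 - 10)/39 + (V_1 - V_2)/3 = 0
  Node 2: (V_2 - V_1)/3 + (V_2 - V_3)/33 = 0
  Node 3: (V_3 - V_2)/33 + (V_3 - 0)/36 = 0
Collecting terms (coefficients in siemens):
  0.359·V_1 - 0.3333·V_2 = 0.2564
  0.3636·V_2 - 0.3333·V_1 - 0.0303·V_3 = 0
  0.05808·V_3 - 0.0303·V_2 = 0
Solving these 3 simultaneous equations (Gaussian elimination) gives:
  V_1 = 6.486 V, V_2 = 6.216 V, V_3 = 3.243 V
I_R1 = (V_0 - V_1)/R1 = (10 - 6.486)/39 = 0.09009 A
|I_R1| = 0.09009 A

Final answer: |I_R1| = 0.09009 A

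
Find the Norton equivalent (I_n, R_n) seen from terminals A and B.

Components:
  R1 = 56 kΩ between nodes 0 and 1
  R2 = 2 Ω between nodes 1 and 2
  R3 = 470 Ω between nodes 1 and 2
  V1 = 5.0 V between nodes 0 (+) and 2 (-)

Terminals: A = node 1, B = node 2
Find the Thévenin equivalent first; then I_n = V_th/R_th and R_n = R_th.
Step 1 — V_th is the open-circuit voltage V_A - V_B (nothing connected across the terminals).
Nodal analysis, taking node 2 as the 0 V reference.
Source V1 fixes V_0 = 5 V.
KCL at each unknown node (sum of currents leaving = 0; resistances in Ω):
  Node 1: (V_1 - 5)/56000 + (V_1 - 0)/2 + (V_1 - 0)/470 = 0
Collecting terms: 0.5021 × V_1 = 0.00008929  =>  V_1 = 0.0001778 V
V_th = V_1 - V_2 = 0.0001778 - 0 = 0.0001778 V
Step 2 — R_th: zero the source — replace V1 by a short circuit (node 2 merges into node 0) — and find the resistance seen between A (node 1) and B (node 0).
Reduce the network between node 1 (A) and node 0 (B) by series/parallel combination:
  Rp1 = R1 ‖ R2 ‖ R3 (parallel, all between nodes 0 and 1) = 1/(1/56000 + 1/2 + 1/470) = 1.991 Ω
R_th = 1.991 Ω
I_n = V_th/R_th = 0.0001778/1.991 = 0.00008929 A, and R_n = R_th = 1.991 Ω

Final answer: I_n = 8.929e-05 A, R_n = 1.991 Ω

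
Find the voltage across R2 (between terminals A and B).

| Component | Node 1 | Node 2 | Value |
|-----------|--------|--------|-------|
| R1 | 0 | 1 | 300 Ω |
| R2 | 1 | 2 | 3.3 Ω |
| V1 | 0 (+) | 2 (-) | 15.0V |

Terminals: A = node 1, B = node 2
R1 and R2 are in series across V1 (node 0 → node 1 → node 2), and the output A–B is taken across R2, so this is a voltage divider.
Series current: I = V1/(R1 + R2) = 15/(300 + 3.3) = 15/303.3 = 0.04946 A
V_R2 = I × R2 = V1 × R2/(R1 + R2) = 15 × 3.3/303.3 = 0.1632 V

Final answer: 0.1632 V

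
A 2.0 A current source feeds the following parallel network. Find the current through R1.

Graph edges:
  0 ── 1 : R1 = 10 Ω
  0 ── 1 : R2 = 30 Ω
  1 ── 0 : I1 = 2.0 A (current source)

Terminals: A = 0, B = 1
All resistors sit directly between nodes 0 and 1, so they are in parallel and share one voltage V; the full source current 2 A splits among them.
1/R_par = 1/10 + 1/30 = 0.1333 S  =>  R_par = 7.5 Ω
V = I × R_par = 2 × 7.5 = 15 V
I_R1 = V/R1 = 15/10 = 1.5 A

Final answer: 1.5 A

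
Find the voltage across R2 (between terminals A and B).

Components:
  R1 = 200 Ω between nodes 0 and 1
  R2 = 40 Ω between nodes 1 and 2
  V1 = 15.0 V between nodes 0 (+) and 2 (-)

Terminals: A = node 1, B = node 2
R1 and R2 are in series across V1 (node 0 → node 1 → node 2), and the output A–B is taken across R2, so this is a voltage divider.
Series current: I = V1/(R1 + R2) = 15/(200 + 40) = 15/240 = 0.0625 A
V_R2 = I × R2 = V1 × R2/(R1 + R2) = 15 × 40/240 = 2.5 V

Final answer: 2.5 V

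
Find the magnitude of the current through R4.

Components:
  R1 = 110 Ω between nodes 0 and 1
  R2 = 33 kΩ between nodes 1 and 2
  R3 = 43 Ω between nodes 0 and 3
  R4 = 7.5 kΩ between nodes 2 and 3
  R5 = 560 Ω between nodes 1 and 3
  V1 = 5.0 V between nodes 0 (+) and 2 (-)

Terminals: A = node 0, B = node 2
Nodal analysis, taking node 2 as the 0 V reference.
Source V1 fixes V_0 = 5 V.
KCL at each unknown node (sum of currents leaving = 0; resistances in Ω):
  Node 1: (V_1 - 5)/110 + (V_1 - 0)/33000 + (V_1 - V_3)/560 = 0
  Node 3: (V_3 - 5)/43 + (V_3 - 0)/7500 + (V_3 - V_1)/560 = 0
Collecting terms (coefficients in siemens):
  0.01091·V_1 - 0.001786·V_3 = 0.04545
  0.02517·V_3 - 0.001786·V_1 = 0.1163
Determinant D = (0.01091)(0.02517) - (-0.001786)(-0.001786) = 0.0002714
V_1 = [(0.04545)(0.02517) - (-0.001786)(0.1163)]/D = 4.982 V
V_3 = [(0.01091)(0.1163) - (0.04545)(-0.001786)]/D = 4.972 V
I_R4 = (V_2 - V_3)/R4 = (0 - 4.972)/7500 = -0.000663 A
|I_R4| = 0.000663 A

Final answer: |I_R4| = 0.000663 A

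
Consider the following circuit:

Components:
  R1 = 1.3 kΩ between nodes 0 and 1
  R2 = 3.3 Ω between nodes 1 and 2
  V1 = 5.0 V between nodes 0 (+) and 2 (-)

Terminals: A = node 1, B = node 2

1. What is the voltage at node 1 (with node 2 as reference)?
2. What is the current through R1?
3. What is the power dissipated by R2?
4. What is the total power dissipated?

Nodal analysis, taking node 2 as the 0 V reference.
Source V1 fixes V_0 = 5 V.
KCL at each unknown node (sum of currents leaving = 0; resistances in Ω):
  Node 1: (V_1 - 5)/1300 + (V_1 - 0)/3.3 = 0
Collecting terms: 0.3038 × V_1 = 0.003846  =>  V_1 = 0.01266 V
Part 1:
  Read off the nodal solution: V_1 = 0.01266 V
Part 2:
  I_R1 = (V_0 - V_1)/R1 = (5 - 0.01266)/1300 = 0.003836 A
  Magnitude: I_R1 = 0.003836 A
Part 3:
  I_R2 = (V_1 - V_2)/R2 = (0.01266 - 0)/3.3 = 0.003836 A
  P_R2 = I_R2² × R2 = (0.003836)² × 3.3 = 0.00004857 W
Part 4:
  Power in each resistor, P = (ΔV)²/R:
    P_R1 = (5 - 0.01266)²/1300 = 0.01913 W
    P_R2 = (0.01266 - 0)²/3.3 = 0.00004857 W
  P_total = P_R1 + P_R2 = 0.01918 W

Final answers:
1. V_1 = 0.01266 V
2. I_R1 = 0.003836 A
3. P_R2 = 4.857e-05 W
4. P_total = 0.01918 W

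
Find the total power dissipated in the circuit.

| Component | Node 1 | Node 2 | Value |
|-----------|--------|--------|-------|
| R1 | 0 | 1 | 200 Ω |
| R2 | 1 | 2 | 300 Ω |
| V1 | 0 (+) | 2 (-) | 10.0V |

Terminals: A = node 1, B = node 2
Nodal analysis, taking node 2 as the 0 V reference.
Source V1 fixes V_0 = 10 V.
KCL at each unknown node (sum of currents leaving = 0; resistances in Ω):
  Node 1: (V_1 - 10)/200 + (V_1 - 0)/300 = 0
Collecting terms: 0.008333 × V_1 = 0.05  =>  V_1 = 6 V
Power in each resistor, P = (ΔV)²/R:
  P_R1 = (10 - 6)²/200 = 0.08 W
  P_R2 = (6 - 0)²/300 = 0.12 W
P_total = P_R1 + P_R2 = 0.2 W

Final answer: 0.2 W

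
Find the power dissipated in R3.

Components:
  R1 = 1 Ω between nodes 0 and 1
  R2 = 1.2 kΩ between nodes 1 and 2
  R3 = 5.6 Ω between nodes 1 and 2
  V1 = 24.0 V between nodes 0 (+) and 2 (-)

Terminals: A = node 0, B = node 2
Nodal analysis, taking node 2 as the 0 V reference.
Source V1 fixes V_0 = 24 V.
KCL at each unknown node (sum of currents leaving = 0; resistances in Ω):
  Node 1: (V_1 - 24)/1 + (V_1 - 0)/1200 + (V_1 - 0)/5.6 = 0
Collecting terms: 1.179 × V_1 = 24  =>  V_1 = 20.35 V
I_R3 = (V_1 - V_2)/R3 = (20.35 - 0)/5.6 = 3.634 A
P_R3 = I_R3² × R3 = (3.634)² × 5.6 = 73.94 W

Final answer: 73.94 W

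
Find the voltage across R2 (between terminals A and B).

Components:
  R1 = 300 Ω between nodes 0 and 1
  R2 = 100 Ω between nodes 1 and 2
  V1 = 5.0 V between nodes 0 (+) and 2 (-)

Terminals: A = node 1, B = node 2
R1 and R2 are in series across V1 (node 0 → node 1 → node 2), and the output A–B is taken across R2, so this is a voltage divider.
Series current: I = V1/(R1 + R2) = 5/(300 + 100) = 5/400 = 0.0125 A
V_R2 = I × R2 = V1 × R2/(R1 + R2) = 5 × 100/400 = 1.25 V

Final answer: 1.25 V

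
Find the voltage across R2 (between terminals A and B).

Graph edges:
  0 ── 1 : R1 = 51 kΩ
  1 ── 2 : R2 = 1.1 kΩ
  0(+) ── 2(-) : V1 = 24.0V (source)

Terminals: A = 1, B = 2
R1 and R2 are in series across V1 (node 0 → node 1 → node 2), and the output A–B is taken across R2, so this is a voltage divider.
Series current: I = V1/(R1 + R2) = 24/(51000 + 1100) = 24/52100 = 0.0004607 A
V_R2 = I × R2 = V1 × R2/(R1 + R2) = 24 × 1100/52100 = 0.5067 V

Final answer: 0.5067 V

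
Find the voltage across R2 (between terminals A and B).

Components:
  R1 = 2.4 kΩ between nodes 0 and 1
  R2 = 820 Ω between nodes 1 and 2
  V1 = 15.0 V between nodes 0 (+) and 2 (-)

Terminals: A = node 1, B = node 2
R1 and R2 are in series across V1 (node 0 → node 1 → node 2), and the output A–B is taken across R2, so this is a voltage divider.
Series current: I = V1/(R1 + R2) = 15/(2400 + 820) = 15/3220 = 0.004658 A
V_R2 = I × R2 = V1 × R2/(R1 + R2) = 15 × 820/3220 = 3.82 V

Final answer: 3.82 V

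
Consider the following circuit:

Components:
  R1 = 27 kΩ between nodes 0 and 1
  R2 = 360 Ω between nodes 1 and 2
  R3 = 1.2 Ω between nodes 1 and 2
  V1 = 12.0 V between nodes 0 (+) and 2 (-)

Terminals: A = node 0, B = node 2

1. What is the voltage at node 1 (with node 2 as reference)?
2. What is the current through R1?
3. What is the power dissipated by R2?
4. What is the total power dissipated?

Nodal analysis, taking node 2 as the 0 V reference.
Source V1 fixes V_0 = 12 V.
KCL at each unknown node (sum of currents leaving = 0; resistances in Ω):
  Node 1: (V_1 - 12)/27000 + (V_1 - 0)/360 + (V_1 - 0)/1.2 = 0
Collecting terms: 0.8361 × V_1 = 0.0004444  =>  V_1 = 0.0005315 V
Part 1:
  Read off the nodal solution: V_1 = 0.0005315 V
Part 2:
  I_R1 = (V_0 - V_1)/R1 = (12 - 0.0005315)/27000 = 0.0004444 A
  Magnitude: I_R1 = 0.0004444 A
Part 3:
  I_R2 = (V_1 - V_2)/R2 = (0.0005315 - 0)/360 = 0.000001476 A
  P_R2 = I_R2² × R2 = (0.000001476)² × 360 = 0.0000000007848 W
Part 4:
  Power in each resistor, P = (ΔV)²/R:
    P_R1 = (12 - 0.0005315)²/27000 = 0.005333 W
    P_R2 = (0.0005315 - 0)²/360 = 0.0000000007848 W
    P_R3 = (0.0005315 - 0)²/1.2 = 0.0000002354 W
  P_total = P_R1 + P_R2 + P_R3 = 0.005333 W

Final answers:
1. V_1 = 0.0005315 V
2. I_R1 = 0.0004444 A
3. P_R2 = 7.848e-10 W
4. P_total = 0.005333 W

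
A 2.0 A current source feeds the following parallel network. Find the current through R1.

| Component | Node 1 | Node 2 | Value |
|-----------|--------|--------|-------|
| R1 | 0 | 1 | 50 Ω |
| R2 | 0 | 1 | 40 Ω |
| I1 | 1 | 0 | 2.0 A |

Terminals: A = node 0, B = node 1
All resistors sit directly between nodes 0 and 1, so they are in parallel and share one voltage V; the full source current 2 A splits among them.
1/R_par = 1/50 + 1/40 = 0.045 S  =>  R_par = 22.22 Ω
V = I × R_par = 2 × 22.22 = 44.44 V
I_R1 = V/R1 = 44.44/50 = 0.8889 A

Final answer: 0.8889 A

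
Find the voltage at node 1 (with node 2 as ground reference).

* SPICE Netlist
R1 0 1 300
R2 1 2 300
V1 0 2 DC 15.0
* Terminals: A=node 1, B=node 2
Nodal analysis, taking node 2 as the 0 V reference.
Source V1 fixes V_0 = 15 V.
KCL at each unknown node (sum of currents leaving = 0; resistances in Ω):
  Node 1: (V_1 - 15)/300 + (V_1 - 0)/300 = 0
Collecting terms: 0.006667 × V_1 = 0.05  =>  V_1 = 7.5 V
The requested potential is V_1 = 7.5 V.

Final answer: V_1 = 7.5 V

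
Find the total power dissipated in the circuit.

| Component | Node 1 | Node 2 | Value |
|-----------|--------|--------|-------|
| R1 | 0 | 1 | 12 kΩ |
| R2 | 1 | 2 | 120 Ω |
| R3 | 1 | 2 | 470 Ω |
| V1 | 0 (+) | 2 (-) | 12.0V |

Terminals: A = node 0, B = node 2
Nodal analysis, taking node 2 as the 0 V reference.
Source V1 fixes V_0 = 12 V.
KCL at each unknown node (sum of currents leaving = 0; resistances in Ω):
  Node 1: (V_1 - 12)/12000 + (V_1 - 0)/120 + (V_1 - 0)/470 = 0
Collecting terms: 0.01054 × V_1 = 0.001  =>  V_1 = 0.09484 V
Power in each resistor, P = (ΔV)²/R:
  P_R1 = (12 - 0.09484)²/12000 = 0.01181 W
  P_R2 = (0.09484 - 0)²/120 = 0.00007495 W
  P_R3 = (0.09484 - 0)²/470 = 0.00001914 W
P_total = P_R1 + P_R2 + P_R3 = 0.01191 W

Final answer: 0.01191 W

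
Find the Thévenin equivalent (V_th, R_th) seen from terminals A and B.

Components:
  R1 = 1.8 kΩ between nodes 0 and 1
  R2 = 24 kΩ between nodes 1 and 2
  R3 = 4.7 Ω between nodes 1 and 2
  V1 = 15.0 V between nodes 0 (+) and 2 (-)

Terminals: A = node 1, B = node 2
Step 1 — V_th is the open-circuit voltage V_A - V_B (nothing connected across the terminals).
Nodal analysis, taking node 2 as the 0 V reference.
Source V1 fixes V_0 = 15 V.
KCL at each unknown node (sum of currents leaving = 0; resistances in Ω):
  Node 1: (V_1 - 15)/1800 + (V_1 - 0)/24000 + (V_1 - 0)/4.7 = 0
Collecting terms: 0.2134 × V_1 = 0.008333  =>  V_1 = 0.03906 V
V_th = V_1 - V_2 = 0.03906 - 0 = 0.03906 V
Step 2 — R_th: zero the source — replace V1 by a short circuit (node 2 merges into node 0) — and find the resistance seen between A (node 1) and B (node 0).
Reduce the network between node 1 (A) and node 0 (B) by series/parallel combination:
  Rp1 = R1 ‖ R2 ‖ R3 (parallel, all between nodes 0 and 1) = 1/(1/1800 + 1/24000 + 1/4.7) = 4.687 Ω
R_th = 4.687 Ω

Final answer: V_th = 0.03906 V, R_th = 4.687 Ω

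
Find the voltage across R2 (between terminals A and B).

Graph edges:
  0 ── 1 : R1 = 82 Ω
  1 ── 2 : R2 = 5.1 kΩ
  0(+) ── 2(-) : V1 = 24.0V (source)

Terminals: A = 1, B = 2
R1 and R2 are in series across V1 (node 0 → node 1 → node 2), and the output A–B is taken across R2, so this is a voltage divider.
Series current: I = V1/(R1 + R2) = 24/(82 + 5100) = 24/5182 = 0.004631 A
V_R2 = I × R2 = V1 × R2/(R1 + R2) = 24 × 5100/5182 = 23.62 V

Final answer: 23.62 V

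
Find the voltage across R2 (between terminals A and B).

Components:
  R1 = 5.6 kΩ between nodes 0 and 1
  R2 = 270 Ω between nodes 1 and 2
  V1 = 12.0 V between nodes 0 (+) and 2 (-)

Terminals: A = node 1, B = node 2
R1 and R2 are in series across V1 (node 0 → node 1 → node 2), and the output A–B is taken across R2, so this is a voltage divider.
Series current: I = V1/(R1 + R2) = 12/(5600 + 270) = 12/5870 = 0.002044 A
V_R2 = I × R2 = V1 × R2/(R1 + R2) = 12 × 270/5870 = 0.552 V

Final answer: 0.552 V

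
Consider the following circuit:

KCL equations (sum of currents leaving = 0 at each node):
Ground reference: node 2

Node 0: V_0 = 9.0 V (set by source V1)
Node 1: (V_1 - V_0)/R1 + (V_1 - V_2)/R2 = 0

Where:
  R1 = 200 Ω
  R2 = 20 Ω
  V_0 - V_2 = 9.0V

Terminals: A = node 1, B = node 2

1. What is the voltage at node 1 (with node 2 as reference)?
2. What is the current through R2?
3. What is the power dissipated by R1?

Nodal analysis, taking node 2 as the 0 V reference.
Source V1 fixes V_0 = 9 V.
KCL at each unknown node (sum of currents leaving = 0; resistances in Ω):
  Node 1: (V_1 - 9)/200 + (V_1 - 0)/20 = 0
Collecting terms: 0.055 × V_1 = 0.045  =>  V_1 = 0.8182 V
Part 1:
  Read off the nodal solution: V_1 = 0.8182 V
Part 2:
  I_R2 = (V_1 - V_2)/R2 = (0.8182 - 0)/20 = 0.04091 A
  Magnitude: I_R2 = 0.04091 A
Part 3:
  I_R1 = (V_0 - V_1)/R1 = (9 - 0.8182)/200 = 0.04091 A
  P_R1 = I_R1² × R1 = (0.04091)² × 200 = 0.3347 W

Final answers:
1. V_1 = 0.8182 V
2. I_R2 = 0.04091 A
3. P_R1 = 0.3347 W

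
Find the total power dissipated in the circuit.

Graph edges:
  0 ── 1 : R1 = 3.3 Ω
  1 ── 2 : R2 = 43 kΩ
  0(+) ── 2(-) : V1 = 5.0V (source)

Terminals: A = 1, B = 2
Nodal analysis, taking node 2 as the 0 V reference.
Source V1 fixes V_0 = 5 V.
KCL at each unknown node (sum of currents leaving = 0; resistances in Ω):
  Node 1: (V_1 - 5)/3.3 + (V_1 - 0)/43000 = 0
Collecting terms: 0.3031 × V_1 = 1.515  =>  V_1 = 5 V
Power in each resistor, P = (ΔV)²/R:
  P_R1 = (5 - 5)²/3.3 = 0.00000004461 W
  P_R2 = (5 - 0)²/43000 = 0.0005813 W
P_total = P_R1 + P_R2 = 0.0005814 W

Final answer: 0.0005814 W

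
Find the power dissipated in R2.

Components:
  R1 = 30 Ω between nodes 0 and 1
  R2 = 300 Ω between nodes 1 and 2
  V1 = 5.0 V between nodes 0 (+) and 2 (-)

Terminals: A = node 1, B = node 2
Nodal analysis, taking node 2 as the 0 V reference.
Source V1 fixes V_0 = 5 V.
KCL at each unknown node (sum of currents leaving = 0; resistances in Ω):
  Node 1: (V_1 - 5)/30 + (V_1 - 0)/300 = 0
Collecting terms: 0.03667 × V_1 = 0.1667  =>  V_1 = 4.545 V
I_R2 = (V_1 - V_2)/R2 = (4.545 - 0)/300 = 0.01515 A
P_R2 = I_R2² × R2 = (0.01515)² × 300 = 0.06887 W

Final answer: 0.06887 W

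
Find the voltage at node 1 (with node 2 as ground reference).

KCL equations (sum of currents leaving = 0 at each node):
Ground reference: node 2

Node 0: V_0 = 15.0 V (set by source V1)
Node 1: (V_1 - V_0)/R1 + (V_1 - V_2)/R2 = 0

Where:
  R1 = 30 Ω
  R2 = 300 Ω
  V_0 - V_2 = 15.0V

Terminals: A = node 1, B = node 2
Nodal analysis, taking node 2 as the 0 V reference.
Source V1 fixes V_0 = 15 V.
KCL at each unknown node (sum of currents leaving = 0; resistances in Ω):
  Node 1: (V_1 - 15)/30 + (V_1 - 0)/300 = 0
Collecting terms: 0.03667 × V_1 = 0.5  =>  V_1 = 13.64 V
The requested potential is V_1 = 13.64 V.

Final answer: V_1 = 13.64 V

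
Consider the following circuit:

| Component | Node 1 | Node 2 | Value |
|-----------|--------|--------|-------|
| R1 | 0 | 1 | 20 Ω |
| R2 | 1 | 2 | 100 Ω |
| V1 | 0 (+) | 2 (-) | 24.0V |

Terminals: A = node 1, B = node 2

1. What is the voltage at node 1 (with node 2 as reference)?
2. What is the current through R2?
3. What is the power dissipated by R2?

Nodal analysis, taking node 2 as the 0 V reference.
Source V1 fixes V_0 = 24 V.
KCL at each unknown node (sum of currents leaving = 0; resistances in Ω):
  Node 1: (V_1 - 24)/20 + (V_1 - 0)/100 = 0
Collecting terms: 0.06 × V_1 = 1.2  =>  V_1 = 20 V
Part 1:
  Read off the nodal solution: V_1 = 20 V
Part 2:
  I_R2 = (V_1 - V_2)/R2 = (20 - 0)/100 = 0.2 A
  Magnitude: I_R2 = 0.2 A
Part 3:
  I_R2 = (V_1 - V_2)/R2 = (20 - 0)/100 = 0.2 A
  P_R2 = I_R2² × R2 = (0.2)² × 100 = 4 W

Final answers:
1. V_1 = 20 V
2. I_R2 = 0.2 A
3. P_R2 = 4 W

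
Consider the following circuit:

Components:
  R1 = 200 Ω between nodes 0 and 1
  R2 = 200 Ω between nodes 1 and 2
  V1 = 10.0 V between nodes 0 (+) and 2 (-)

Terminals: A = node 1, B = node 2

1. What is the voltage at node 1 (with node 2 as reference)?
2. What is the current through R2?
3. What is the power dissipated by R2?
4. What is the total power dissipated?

Nodal analysis, taking node 2 as the 0 V reference.
Source V1 fixes V_0 = 10 V.
KCL at each unknown node (sum of currents leaving = 0; resistances in Ω):
  Node 1: (V_1 - 10)/200 + (V_1 - 0)/200 = 0
Collecting terms: 0.01 × V_1 = 0.05  =>  V_1 = 5 V
Part 1:
  Read off the nodal solution: V_1 = 5 V
Part 2:
  I_R2 = (V_1 - V_2)/R2 = (5 - 0)/200 = 0.025 A
  Magnitude: I_R2 = 0.025 A
Part 3:
  I_R2 = (V_1 - V_2)/R2 = (5 - 0)/200 = 0.025 A
  P_R2 = I_R2² × R2 = (0.025)² × 200 = 0.125 W
Part 4:
  Power in each resistor, P = (ΔV)²/R:
    P_R1 = (10 - 5)²/200 = 0.125 W
    P_R2 = (5 - 0)²/200 = 0.125 W
  P_total = P_R1 + P_R2 = 0.25 W

Final answers:
1. V_1 = 5 V
2. I_R2 = 0.025 A
3. P_R2 = 0.125 W
4. P_total = 0.25 W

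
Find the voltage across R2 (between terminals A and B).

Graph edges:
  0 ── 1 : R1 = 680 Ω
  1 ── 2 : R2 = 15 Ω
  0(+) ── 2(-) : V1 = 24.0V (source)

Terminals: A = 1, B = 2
R1 and R2 are in series across V1 (node 0 → node 1 → node 2), and the output A–B is taken across R2, so this is a voltage divider.
Series current: I = V1/(R1 + R2) = 24/(680 + 15) = 24/695 = 0.03453 A
V_R2 = I × R2 = V1 × R2/(R1 + R2) = 24 × 15/695 = 0.518 V

Final answer: 0.518 V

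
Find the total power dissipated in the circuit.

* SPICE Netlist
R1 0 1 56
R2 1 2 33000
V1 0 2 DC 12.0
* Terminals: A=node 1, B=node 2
Nodal analysis, taking node 2 as the 0 V reference.
Source V1 fixes V_0 = 12 V.
KCL at each unknown node (sum of currents leaving = 0; resistances in Ω):
  Node 1: (V_1 - 12)/56 + (V_1 - 0)/33000 = 0
Collecting terms: 0.01789 × V_1 = 0.2143  =>  V_1 = 11.98 V
Power in each resistor, P = (ΔV)²/R:
  P_R1 = (12 - 11.98)²/56 = 0.00000738 W
  P_R2 = (11.98 - 0)²/33000 = 0.004349 W
P_total = P_R1 + P_R2 = 0.004356 W

Final answer: 0.004356 W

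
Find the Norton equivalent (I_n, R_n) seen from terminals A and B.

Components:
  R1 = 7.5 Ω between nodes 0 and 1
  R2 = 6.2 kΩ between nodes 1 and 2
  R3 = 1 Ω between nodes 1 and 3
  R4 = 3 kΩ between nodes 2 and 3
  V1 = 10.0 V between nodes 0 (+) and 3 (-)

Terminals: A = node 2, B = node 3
Find the Thévenin equivalent first; then I_n = V_th/R_th and R_n = R_th.
Step 1 — V_th is the open-circuit voltage V_A - V_B (nothing connected across the terminals).
Nodal analysis, taking node 3 as the 0 V reference.
Source V1 fixes V_0 = 10 V.
KCL at each unknown node (sum of currents leaving = 0; resistances in Ω):
  Node 1: (V_1 - 10)/7.5 + (V_1 - V_2)/6200 + (V_1 - 0)/1 = 0
  Node 2: (V_2 - V_1)/6200 + (V_2 - 0)/3000 = 0
Collecting terms (coefficients in siemens):
  1.133·V_1 - 0.0001613·V_2 = 1.333
  0.0004946·V_2 - 0.0001613·V_1 = 0
Determinant D = (1.133)(0.0004946) - (-0.0001613)(-0.0001613) = 0.0005606
V_1 = [(1.333)(0.0004946) - (-0.0001613)(0)]/D = 1.176 V
V_2 = [(1.133)(0) - (1.333)(-0.0001613)]/D = 0.3836 V
V_th = V_2 - V_3 = 0.3836 - 0 = 0.3836 V
Step 2 — R_th: zero the source — replace V1 by a short circuit (node 3 merges into node 0) — and find the resistance seen between A (node 2) and B (node 0).
Reduce the network between node 2 (A) and node 0 (B) by series/parallel combination:
  Rp1 = R1 ‖ R3 (parallel, both between nodes 0 and 1) = 1/(1/7.5 + 1/1) = 0.8824 Ω
  Rs1 = R2 + Rp1 (series, joined only at node 1) = 6200 + 0.8824 = 6201 Ω
  Rp2 = R4 ‖ Rs1 (parallel, both between nodes 0 and 2) = 1/(1/3000 + 1/6201) = 2022 Ω
R_th = 2.022 kΩ
I_n = V_th/R_th = 0.3836/2022 = 0.0001897 A, and R_n = R_th = 2.022 kΩ

Final answer: I_n = 0.0001897 A, R_n = 2.022 kΩ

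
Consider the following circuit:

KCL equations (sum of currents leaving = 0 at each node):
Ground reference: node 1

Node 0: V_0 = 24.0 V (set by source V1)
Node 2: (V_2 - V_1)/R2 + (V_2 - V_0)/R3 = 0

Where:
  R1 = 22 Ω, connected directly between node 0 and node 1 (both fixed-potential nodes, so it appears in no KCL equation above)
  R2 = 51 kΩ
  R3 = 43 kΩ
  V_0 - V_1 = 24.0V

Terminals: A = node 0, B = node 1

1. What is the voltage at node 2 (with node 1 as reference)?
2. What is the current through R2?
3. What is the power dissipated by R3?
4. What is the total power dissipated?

Nodal analysis, taking node 1 as the 0 V reference.
Source V1 fixes V_0 = 24 V.
KCL at each unknown node (sum of currents leaving = 0; resistances in Ω):
  Node 2: (V_2 - 0)/51000 + (V_2 - 24)/43000 = 0
Collecting terms: 0.00004286 × V_2 = 0.0005581  =>  V_2 = 13.02 V
Part 1:
  Read off the nodal solution: V_2 = 13.02 V
Part 2:
  I_R2 = (V_1 - V_2)/R2 = (0 - 13.02)/51000 = -0.0002553 A
  Magnitude: I_R2 = 0.0002553 A
Part 3:
  I_R3 = (V_0 - V_2)/R3 = (24 - 13.02)/43000 = 0.0002553 A
  P_R3 = I_R3² × R3 = (0.0002553)² × 43000 = 0.002803 W
Part 4:
  Power in each resistor, P = (ΔV)²/R:
    P_R1 = (24 - 0)²/22 = 26.18 W
    P_R2 = (0 - 13.02)²/51000 = 0.003325 W
    P_R3 = (24 - 13.02)²/43000 = 0.002803 W
  P_total = P_R1 + P_R2 + P_R3 = 26.19 W

Final answers:
1. V_2 = 13.02 V
2. I_R2 = 0.0002553 A
3. P_R3 = 0.002803 W
4. P_total = 26.19 W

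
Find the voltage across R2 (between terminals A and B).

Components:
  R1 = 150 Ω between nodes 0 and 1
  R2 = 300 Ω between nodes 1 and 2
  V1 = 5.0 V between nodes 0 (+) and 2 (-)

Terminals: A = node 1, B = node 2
R1 and R2 are in series across V1 (node 0 → node 1 → node 2), and the output A–B is taken across R2, so this is a voltage divider.
Series current: I = V1/(R1 + R2) = 5/(150 + 300) = 5/450 = 0.01111 A
V_R2 = I × R2 = V1 × R2/(R1 + R2) = 5 × 300/450 = 3.333 V

Final answer: 3.333 V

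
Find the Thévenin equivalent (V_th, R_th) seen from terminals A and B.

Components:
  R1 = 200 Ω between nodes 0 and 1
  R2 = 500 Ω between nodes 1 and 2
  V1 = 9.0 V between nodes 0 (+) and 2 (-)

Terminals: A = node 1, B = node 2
Step 1 — V_th is the open-circuit voltage V_A - V_B (nothing connected across the terminals).
Nodal analysis, taking node 2 as the 0 V reference.
Source V1 fixes V_0 = 9 V.
KCL at each unknown node (sum of currents leaving = 0; resistances in Ω):
  Node 1: (V_1 - 9)/200 + (V_1 - 0)/500 = 0
Collecting terms: 0.007 × V_1 = 0.045  =>  V_1 = 6.429 V
V_th = V_1 - V_2 = 6.429 - 0 = 6.429 V
Step 2 — R_th: zero the source — replace V1 by a short circuit (node 2 merges into node 0) — and find the resistance seen between A (node 1) and B (node 0).
Reduce the network between node 1 (A) and node 0 (B) by series/parallel combination:
  Rp1 = R1 ‖ R2 (parallel, both between nodes 0 and 1) = 1/(1/200 + 1/500) = 142.9 Ω
R_th = 142.9 Ω

Final answer: V_th = 6.429 V, R_th = 142.9 Ω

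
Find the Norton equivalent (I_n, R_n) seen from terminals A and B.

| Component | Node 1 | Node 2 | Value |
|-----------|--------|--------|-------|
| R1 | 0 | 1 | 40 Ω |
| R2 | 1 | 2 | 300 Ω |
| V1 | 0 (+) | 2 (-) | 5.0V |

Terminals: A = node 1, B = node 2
Find the Thévenin equivalent first; then I_n = V_th/R_th and R_n = R_th.
Step 1 — V_th is the open-circuit voltage V_A - V_B (nothing connected across the terminals).
Nodal analysis, taking node 2 as the 0 V reference.
Source V1 fixes V_0 = 5 V.
KCL at each unknown node (sum of currents leaving = 0; resistances in Ω):
  Node 1: (V_1 - 5)/40 + (V_1 - 0)/300 = 0
Collecting terms: 0.02833 × V_1 = 0.125  =>  V_1 = 4.412 V
V_th = V_1 - V_2 = 4.412 - 0 = 4.412 V
Step 2 — R_th: zero the source — replace V1 by a short circuit (node 2 merges into node 0) — and find the resistance seen between A (node 1) and B (node 0).
Reduce the network between node 1 (A) and node 0 (B) by series/parallel combination:
  Rp1 = R1 ‖ R2 (parallel, both between nodes 0 and 1) = 1/(1/40 + 1/300) = 35.29 Ω
R_th = 35.29 Ω
I_n = V_th/R_th = 4.412/35.29 = 0.125 A, and R_n = R_th = 35.29 Ω

Final answer: I_n = 0.125 A, R_n = 35.29 Ω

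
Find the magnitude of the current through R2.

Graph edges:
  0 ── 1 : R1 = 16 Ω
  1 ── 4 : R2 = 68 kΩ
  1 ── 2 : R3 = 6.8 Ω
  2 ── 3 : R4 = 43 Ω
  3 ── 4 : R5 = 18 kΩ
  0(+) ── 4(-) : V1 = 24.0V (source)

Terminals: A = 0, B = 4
Nodal analysis, taking node 4 as the 0 V reference.
Source V1 fixes V_0 = 24 V.
KCL at each unknown node (sum of currents leaving = 0; resistances in Ω):
  Node 1: (V_1 - 24)/16 + (V_1 - 0)/68000 + (V_1 - V_2)/6.8 = 0
  Node 2: (V_2 - V_1)/6.8 + (V_2 - V_3)/43 = 0
  Node 3: (V_3 - V_2)/43 + (V_3 - 0)/18000 = 0
Collecting terms (coefficients in siemens):
  0.2096·V_1 - 0.1471·V_2 = 1.5
  0.1703·V_2 - 0.1471·V_1 - 0.02326·V_3 = 0
  0.02331·V_3 - 0.02326·V_2 = 0
Solving these 3 simultaneous equations (Gaussian elimination) gives:
  V_1 = 23.97 V, V_2 = 23.96 V, V_3 = 23.91 V
I_R2 = (V_1 - V_4)/R2 = (23.97 - 0)/68000 = 0.0003525 A
|I_R2| = 0.0003525 A

Final answer: |I_R2| = 0.0003525 A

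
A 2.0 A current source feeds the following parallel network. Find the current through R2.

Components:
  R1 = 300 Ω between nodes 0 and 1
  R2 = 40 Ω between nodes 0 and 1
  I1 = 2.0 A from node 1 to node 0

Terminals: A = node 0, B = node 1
All resistors sit directly between nodes 0 and 1, so they are in parallel and share one voltage V; the full source current 2 A splits among them.
1/R_par = 1/300 + 1/40 = 0.02833 S  =>  R_par = 35.29 Ω
V = I × R_par = 2 × 35.29 = 70.59 V
I_R2 = V/R2 = 70.59/40 = 1.765 A

Final answer: 1.765 A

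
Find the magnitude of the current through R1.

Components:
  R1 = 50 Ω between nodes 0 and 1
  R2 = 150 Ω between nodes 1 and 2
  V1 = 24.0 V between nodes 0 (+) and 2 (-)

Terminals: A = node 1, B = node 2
Nodal analysis, taking node 2 as the 0 V reference.
Source V1 fixes V_0 = 24 V.
KCL at each unknown node (sum of currents leaving = 0; resistances in Ω):
  Node 1: (V_1 - 24)/50 + (V_1 - 0)/150 = 0
Collecting terms: 0.02667 × V_1 = 0.48  =>  V_1 = 18 V
I_R1 = (V_0 - V_1)/R1 = (24 - 18)/50 = 0.12 A
|I_R1| = 0.12 A

Final answer: |I_R1| = 0.12 A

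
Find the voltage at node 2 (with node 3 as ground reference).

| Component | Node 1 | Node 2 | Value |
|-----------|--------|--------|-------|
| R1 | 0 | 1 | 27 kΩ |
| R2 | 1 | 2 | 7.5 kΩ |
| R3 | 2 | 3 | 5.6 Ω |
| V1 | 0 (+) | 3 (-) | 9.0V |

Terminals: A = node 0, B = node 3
Nodal analysis, taking node 3 as the 0 V reference.
Source V1 fixes V_0 = 9 V.
KCL at each unknown node (sum of currents leaving = 0; resistances in Ω):
  Node 1: (V_1 - 9)/27000 + (V_1 - V_2)/7500 = 0
  Node 2: (V_2 - V_1)/7500 + (V_2 - 0)/5.6 = 0
Collecting terms (coefficients in siemens):
  0.0001704·V_1 - 0.0001333·V_2 = 0.0003333
  0.1787·V_2 - 0.0001333·V_1 = 0
Determinant D = (0.0001704)(0.1787) - (-0.0001333)(-0.0001333) = 0.00003043
V_1 = [(0.0003333)(0.1787) - (-0.0001333)(0)]/D = 1.958 V
V_2 = [(0.0001704)(0) - (0.0003333)(-0.0001333)]/D = 0.001461 V
The requested potential is V_2 = 0.001461 V.

Final answer: V_2 = 0.001461 V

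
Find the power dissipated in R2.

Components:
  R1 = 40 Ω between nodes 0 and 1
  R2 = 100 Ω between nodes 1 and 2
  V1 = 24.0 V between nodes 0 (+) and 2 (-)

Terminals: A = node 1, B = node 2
Nodal analysis, taking node 2 as the 0 V reference.
Source V1 fixes V_0 = 24 V.
KCL at each unknown node (sum of currents leaving = 0; resistances in Ω):
  Node 1: (V_1 - 24)/40 + (V_1 - 0)/100 = 0
Collecting terms: 0.035 × V_1 = 0.6  =>  V_1 = 17.14 V
I_R2 = (V_1 - V_2)/R2 = (17.14 - 0)/100 = 0.1714 A
P_R2 = I_R2² × R2 = (0.1714)² × 100 = 2.939 W

Final answer: 2.939 W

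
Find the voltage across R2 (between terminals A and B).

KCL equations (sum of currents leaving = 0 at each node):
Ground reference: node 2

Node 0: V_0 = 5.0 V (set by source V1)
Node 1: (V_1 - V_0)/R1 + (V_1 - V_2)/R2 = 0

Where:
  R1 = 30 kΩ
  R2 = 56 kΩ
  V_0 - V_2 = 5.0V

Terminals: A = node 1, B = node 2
R1 and R2 are in series across V1 (node 0 → node 1 → node 2), and the output A–B is taken across R2, so this is a voltage divider.
Series current: I = V1/(R1 + R2) = 5/(30000 + 56000) = 5/86000 = 0.00005814 A
V_R2 = I × R2 = V1 × R2/(R1 + R2) = 5 × 56000/86000 = 3.256 V

Final answer: 3.256 V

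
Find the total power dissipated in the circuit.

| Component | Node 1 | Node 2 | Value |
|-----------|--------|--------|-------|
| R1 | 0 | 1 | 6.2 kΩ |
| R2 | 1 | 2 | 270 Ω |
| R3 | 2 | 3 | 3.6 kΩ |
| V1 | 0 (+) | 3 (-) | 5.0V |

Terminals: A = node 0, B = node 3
Nodal analysis, taking node 3 as the 0 V reference.
Source V1 fixes V_0 = 5 V.
KCL at each unknown node (sum of currents leaving = 0; resistances in Ω):
  Node 1: (V_1 - 5)/6200 + (V_1 - V_2)/270 = 0
  Node 2: (V_2 - V_1)/270 + (V_2 - 0)/3600 = 0
Collecting terms (coefficients in siemens):
  0.003865·V_1 - 0.003704·V_2 = 0.0008065
  0.003981·V_2 - 0.003704·V_1 = 0
Determinant D = (0.003865)(0.003981) - (-0.003704)(-0.003704) = 0.000001671
V_1 = [(0.0008065)(0.003981) - (-0.003704)(0)]/D = 1.922 V
V_2 = [(0.003865)(0) - (0.0008065)(-0.003704)]/D = 1.787 V
Power in each resistor, P = (ΔV)²/R:
  P_R1 = (5 - 1.922)²/6200 = 0.001529 W
  P_R2 = (1.922 - 1.787)²/270 = 0.00006656 W
  P_R3 = (1.787 - 0)²/3600 = 0.0008875 W
P_total = P_R1 + P_R2 + P_R3 = 0.002483 W

Final answer: 0.002483 W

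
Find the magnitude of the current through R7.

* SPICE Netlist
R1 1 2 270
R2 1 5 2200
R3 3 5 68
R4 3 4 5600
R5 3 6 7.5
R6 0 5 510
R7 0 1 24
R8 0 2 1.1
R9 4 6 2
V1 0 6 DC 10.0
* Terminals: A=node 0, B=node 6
Nodal analysis, taking node 6 as the 0 V reference.
Source V1 fixes V_0 = 10 V.
KCL at each unknown node (sum of currents leaving = 0; resistances in Ω):
  Node 1: (V_1 - V_2)/270 + (V_1 - V_5)/2200 + (V_1 - 10)/24 = 0
  Node 2: (V_2 - V_1)/270 + (V_2 - 10)/1.1 = 0
  Node 3: (V_3 - V_5)/68 + (V_3 - V_4)/5600 + (V_3 - 0)/7.5 = 0
  Node 4: (V_4 - V_3)/5600 + (V_4 - 0)/2 = 0
  Node 5: (V_5 - V_1)/2200 + (V_5 - V_3)/68 + (V_5 - 10)/510 = 0
Collecting terms (coefficients in siemens):
  0.04582·V_1 - 0.003704·V_2 - 0.0004545·V_5 = 0.4167
  0.9128·V_2 - 0.003704·V_1 = 9.091
  0.1482·V_3 - 0.0001786·V_4 - 0.01471·V_5 = 0
  0.5002·V_4 - 0.0001786·V_3 = 0
  0.01712·V_5 - 0.0004545·V_1 - 0.01471·V_3 = 0.01961
Solving these 5 simultaneous equations (Gaussian elimination) gives:
  V_1 = 9.916 V, V_2 = 10 V, V_3 = 0.1528 V, V_4 = 0.00005454 V
  V_5 = 1.54 V
I_R7 = (V_0 - V_1)/R7 = (10 - 9.916)/24 = 0.003498 A
|I_R7| = 0.003498 A

Final answer: |I_R7| = 0.003498 A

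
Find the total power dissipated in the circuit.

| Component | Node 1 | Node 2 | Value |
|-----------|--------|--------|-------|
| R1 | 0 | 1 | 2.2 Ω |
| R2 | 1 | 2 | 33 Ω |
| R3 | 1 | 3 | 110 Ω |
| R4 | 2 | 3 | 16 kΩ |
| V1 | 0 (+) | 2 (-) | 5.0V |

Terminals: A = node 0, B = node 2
Nodal analysis, taking node 2 as the 0 V reference.
Source V1 fixes V_0 = 5 V.
KCL at each unknown node (sum of currents leaving = 0; resistances in Ω):
  Node 1: (V_1 - 5)/2.2 + (V_1 - 0)/33 + (V_1 - V_3)/110 = 0
  Node 3: (V_3 - V_1)/110 + (V_3 - 0)/16000 = 0
Collecting terms (coefficients in siemens):
  0.4939·V_1 - 0.009091·V_3 = 2.273
  0.009153·V_3 - 0.009091·V_1 = 0
Determinant D = (0.4939)(0.009153) - (-0.009091)(-0.009091) = 0.004439
V_1 = [(2.273)(0.009153) - (-0.009091)(0)]/D = 4.687 V
V_3 = [(0.4939)(0) - (2.273)(-0.009091)]/D = 4.655 V
Power in each resistor, P = (ΔV)²/R:
  P_R1 = (5 - 4.687)²/2.2 = 0.04456 W
  P_R2 = (4.687 - 0)²/33 = 0.6657 W
  P_R3 = (4.687 - 4.655)²/110 = 0.00000931 W
  P_R4 = (0 - 4.655)²/16000 = 0.001354 W
P_total = P_R1 + P_R2 + P_R3 + P_R4 = 0.7116 W

Final answer: 0.7116 W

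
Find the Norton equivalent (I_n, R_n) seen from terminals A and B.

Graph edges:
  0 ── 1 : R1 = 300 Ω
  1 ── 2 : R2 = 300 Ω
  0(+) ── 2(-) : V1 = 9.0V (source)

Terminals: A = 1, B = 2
Find the Thévenin equivalent first; then I_n = V_th/R_th and R_n = R_th.
Step 1 — V_th is the open-circuit voltage V_A - V_B (nothing connected across the terminals).
Nodal analysis, taking node 2 as the 0 V reference.
Source V1 fixes V_0 = 9 V.
KCL at each unknown node (sum of currents leaving = 0; resistances in Ω):
  Node 1: (V_1 - 9)/300 + (V_1 - 0)/300 = 0
Collecting terms: 0.006667 × V_1 = 0.03  =>  V_1 = 4.5 V
V_th = V_1 - V_2 = 4.5 - 0 = 4.5 V
Step 2 — R_th: zero the source — replace V1 by a short circuit (node 2 merges into node 0) — and find the resistance seen between A (node 1) and B (node 0).
Reduce the network between node 1 (A) and node 0 (B) by series/parallel combination:
  Rp1 = R1 ‖ R2 (parallel, both between nodes 0 and 1) = 1/(1/300 + 1/300) = 150 Ω
R_th = 150 Ω
I_n = V_th/R_th = 4.5/150 = 0.03 A, and R_n = R_th = 150 Ω

Final answer: I_n = 0.03 A, R_n = 150 Ω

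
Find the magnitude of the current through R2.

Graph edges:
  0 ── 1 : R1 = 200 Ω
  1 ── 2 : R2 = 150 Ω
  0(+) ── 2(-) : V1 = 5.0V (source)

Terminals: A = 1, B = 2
Nodal analysis, taking node 2 as the 0 V reference.
Source V1 fixes V_0 = 5 V.
KCL at each unknown node (sum of currents leaving = 0; resistances in Ω):
  Node 1: (V_1 - 5)/200 + (V_1 - 0)/150 = 0
Collecting terms: 0.01167 × V_1 = 0.025  =>  V_1 = 2.143 V
I_R2 = (V_1 - V_2)/R2 = (2.143 - 0)/150 = 0.01429 A
|I_R2| = 0.01429 A

Final answer: |I_R2| = 0.01429 A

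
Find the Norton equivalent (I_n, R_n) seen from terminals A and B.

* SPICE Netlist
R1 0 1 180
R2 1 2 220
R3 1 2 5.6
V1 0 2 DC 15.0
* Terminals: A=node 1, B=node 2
Find the Thévenin equivalent first; then I_n = V_th/R_th and R_n = R_th.
Step 1 — V_th is the open-circuit voltage V_A - V_B (nothing connected across the terminals).
Nodal analysis, taking node 2 as the 0 V reference.
Source V1 fixes V_0 = 15 V.
KCL at each unknown node (sum of currents leaving = 0; resistances in Ω):
  Node 1: (V_1 - 15)/180 + (V_1 - 0)/220 + (V_1 - 0)/5.6 = 0
Collecting terms: 0.1887 × V_1 = 0.08333  =>  V_1 = 0.4417 V
V_th = V_1 - V_2 = 0.4417 - 0 = 0.4417 V
Step 2 — R_th: zero the source — replace V1 by a short circuit (node 2 merges into node 0) — and find the resistance seen between A (node 1) and B (node 0).
Reduce the network between node 1 (A) and node 0 (B) by series/parallel combination:
  Rp1 = R1 ‖ R2 ‖ R3 (parallel, all between nodes 0 and 1) = 1/(1/180 + 1/220 + 1/5.6) = 5.3 Ω
R_th = 5.3 Ω
I_n = V_th/R_th = 0.4417/5.3 = 0.08333 A, and R_n = R_th = 5.3 Ω

Final answer: I_n = 0.08333 A, R_n = 5.3 Ω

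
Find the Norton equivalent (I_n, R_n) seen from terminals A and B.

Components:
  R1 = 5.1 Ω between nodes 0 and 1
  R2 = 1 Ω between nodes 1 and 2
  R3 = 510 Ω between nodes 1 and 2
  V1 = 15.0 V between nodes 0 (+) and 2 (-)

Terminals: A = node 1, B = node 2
Find the Thévenin equivalent first; then I_n = V_th/R_th and R_n = R_th.
Step 1 — V_th is the open-circuit voltage V_A - V_B (nothing connected across the terminals).
Nodal analysis, taking node 2 as the 0 V reference.
Source V1 fixes V_0 = 15 V.
KCL at each unknown node (sum of currents leaving = 0; resistances in Ω):
  Node 1: (V_1 - 15)/5.1 + (V_1 - 0)/1 + (V_1 - 0)/510 = 0
Collecting terms: 1.198 × V_1 = 2.941  =>  V_1 = 2.455 V
V_th = V_1 - V_2 = 2.455 - 0 = 2.455 V
Step 2 — R_th: zero the source — replace V1 by a short circuit (node 2 merges into node 0) — and find the resistance seen between A (node 1) and B (node 0).
Reduce the network between node 1 (A) and node 0 (B) by series/parallel combination:
  Rp1 = R1 ‖ R2 ‖ R3 (parallel, all between nodes 0 and 1) = 1/(1/5.1 + 1/1 + 1/510) = 0.8347 Ω
R_th = 0.8347 Ω
I_n = V_th/R_th = 2.455/0.8347 = 2.941 A, and R_n = R_th = 0.8347 Ω

Final answer: I_n = 2.941 A, R_n = 0.8347 Ω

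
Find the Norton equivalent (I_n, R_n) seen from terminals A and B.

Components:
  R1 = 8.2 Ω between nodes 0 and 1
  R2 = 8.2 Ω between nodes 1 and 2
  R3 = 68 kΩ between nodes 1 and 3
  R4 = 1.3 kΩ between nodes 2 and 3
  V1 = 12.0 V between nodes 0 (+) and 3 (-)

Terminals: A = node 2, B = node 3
Find the Thévenin equivalent first; then I_n = V_th/R_th and R_n = R_th.
Step 1 — V_th is the open-circuit voltage V_A - V_B (nothing connected across the terminals).
Nodal analysis, taking node 3 as the 0 V reference.
Source V1 fixes V_0 = 12 V.
KCL at each unknown node (sum of currents leaving = 0; resistances in Ω):
  Node 1: (V_1 - 12)/8.2 + (V_1 - V_2)/8.2 + (V_1 - 0)/68000 = 0
  Node 2: (V_2 - V_1)/8.2 + (V_2 - 0)/1300 = 0
Collecting terms (coefficients in siemens):
  0.2439·V_1 - 0.122·V_2 = 1.463
  0.1227·V_2 - 0.122·V_1 = 0
Determinant D = (0.2439)(0.1227) - (-0.122)(-0.122) = 0.01506
V_1 = [(1.463)(0.1227) - (-0.122)(0)]/D = 11.92 V
V_2 = [(0.2439)(0) - (1.463)(-0.122)]/D = 11.85 V
V_th = V_2 - V_3 = 11.85 - 0 = 11.85 V
Step 2 — R_th: zero the source — replace V1 by a short circuit (node 3 merges into node 0) — and find the resistance seen between A (node 2) and B (node 0).
Reduce the network between node 2 (A) and node 0 (B) by series/parallel combination:
  Rp1 = R1 ‖ R3 (parallel, both between nodes 0 and 1) = 1/(1/8.2 + 1/68000) = 8.199 Ω
  Rs1 = R2 + Rp1 (series, joined only at node 1) = 8.2 + 8.199 = 16.4 Ω
  Rp2 = R4 ‖ Rs1 (parallel, both between nodes 0 and 2) = 1/(1/1300 + 1/16.4) = 16.19 Ω
R_th = 16.19 Ω
I_n = V_th/R_th = 11.85/16.19 = 0.7317 A, and R_n = R_th = 16.19 Ω

Final answer: I_n = 0.7317 A, R_n = 16.19 Ω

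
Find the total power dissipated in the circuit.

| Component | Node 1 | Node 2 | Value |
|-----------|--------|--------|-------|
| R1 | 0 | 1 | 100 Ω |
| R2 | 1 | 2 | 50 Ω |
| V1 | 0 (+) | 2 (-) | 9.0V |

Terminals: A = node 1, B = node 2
Nodal analysis, taking node 2 as the 0 V reference.
Source V1 fixes V_0 = 9 V.
KCL at each unknown node (sum of currents leaving = 0; resistances in Ω):
  Node 1: (V_1 - 9)/100 + (V_1 - 0)/50 = 0
Collecting terms: 0.03 × V_1 = 0.09  =>  V_1 = 3 V
Power in each resistor, P = (ΔV)²/R:
  P_R1 = (9 - 3)²/100 = 0.36 W
  P_R2 = (3 - 0)²/50 = 0.18 W
P_total = P_R1 + P_R2 = 0.54 W

Final answer: 0.54 W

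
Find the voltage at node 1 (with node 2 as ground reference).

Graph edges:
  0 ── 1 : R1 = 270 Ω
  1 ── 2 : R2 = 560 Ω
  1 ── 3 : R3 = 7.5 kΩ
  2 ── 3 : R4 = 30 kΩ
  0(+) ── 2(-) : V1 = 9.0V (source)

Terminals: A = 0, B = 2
Nodal analysis, taking node 2 as the 0 V reference.
Source V1 fixes V_0 = 9 V.
KCL at each unknown node (sum of currents leaving = 0; resistances in Ω):
  Node 1: (V_1 - 9)/270 + (V_1 - 0)/560 + (V_1 - V_3)/7500 = 0
  Node 3: (V_3 - V_1)/7500 + (V_3 - 0)/30000 = 0
Collecting terms (coefficients in siemens):
  0.005623·V_1 - 0.0001333·V_3 = 0.03333
  0.0001667·V_3 - 0.0001333·V_1 = 0
Determinant D = (0.005623)(0.0001667) - (-0.0001333)(-0.0001333) = 0.0000009193
V_1 = [(0.03333)(0.0001667) - (-0.0001333)(0)]/D = 6.043 V
V_3 = [(0.005623)(0) - (0.03333)(-0.0001333)]/D = 4.834 V
The requested potential is V_1 = 6.043 V.

Final answer: V_1 = 6.043 V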